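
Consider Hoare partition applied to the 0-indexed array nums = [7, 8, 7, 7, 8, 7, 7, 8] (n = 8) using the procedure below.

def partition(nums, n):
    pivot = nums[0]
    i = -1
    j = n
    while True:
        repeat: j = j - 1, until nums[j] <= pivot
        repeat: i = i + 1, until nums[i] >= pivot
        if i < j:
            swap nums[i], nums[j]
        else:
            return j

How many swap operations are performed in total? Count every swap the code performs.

pivot=7
j stops at 6 (7), i stops at 0 (7); swap ⇒ [7, 8, 7, 7, 8, 7, 7, 8]
j stops at 5 (7), i stops at 1 (8); swap ⇒ [7, 7, 7, 7, 8, 8, 7, 8]
j stops at 3 (7), i stops at 2 (7); swap ⇒ [7, 7, 7, 7, 8, 8, 7, 8]
j stops at 2, i stops at 3; i≥j ⇒ return 2. nums=[7, 7, 7, 7, 8, 8, 7, 8]

3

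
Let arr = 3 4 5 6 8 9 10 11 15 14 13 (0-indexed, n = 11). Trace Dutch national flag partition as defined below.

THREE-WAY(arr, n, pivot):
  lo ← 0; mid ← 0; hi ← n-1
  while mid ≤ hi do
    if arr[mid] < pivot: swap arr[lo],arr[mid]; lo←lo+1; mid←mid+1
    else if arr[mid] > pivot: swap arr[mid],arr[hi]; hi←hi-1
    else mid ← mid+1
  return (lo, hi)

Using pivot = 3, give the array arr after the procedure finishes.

3 5 6 8 9 10 11 15 14 13 4

pivot = 3; lo=0, mid=0, hi=10
arr[mid]=3=3: mid=1
arr[mid]=4>3: swap arr[1],arr[10]; hi=9 → 3 13 5 6 8 9 10 11 15 14 4
arr[mid]=13>3: swap arr[1],arr[9]; hi=8 → 3 14 5 6 8 9 10 11 15 13 4
arr[mid]=14>3: swap arr[1],arr[8]; hi=7 → 3 15 5 6 8 9 10 11 14 13 4
arr[mid]=15>3: swap arr[1],arr[7]; hi=6 → 3 11 5 6 8 9 10 15 14 13 4
arr[mid]=11>3: swap arr[1],arr[6]; hi=5 → 3 10 5 6 8 9 11 15 14 13 4
arr[mid]=10>3: swap arr[1],arr[5]; hi=4 → 3 9 5 6 8 10 11 15 14 13 4
arr[mid]=9>3: swap arr[1],arr[4]; hi=3 → 3 8 5 6 9 10 11 15 14 13 4
arr[mid]=8>3: swap arr[1],arr[3]; hi=2 → 3 6 5 8 9 10 11 15 14 13 4
arr[mid]=6>3: swap arr[1],arr[2]; hi=1 → 3 5 6 8 9 10 11 15 14 13 4
arr[mid]=5>3: swap arr[1],arr[1]; hi=0 → 3 5 6 8 9 10 11 15 14 13 4
end: lo=0, hi=0; arr = 3 5 6 8 9 10 11 15 14 13 4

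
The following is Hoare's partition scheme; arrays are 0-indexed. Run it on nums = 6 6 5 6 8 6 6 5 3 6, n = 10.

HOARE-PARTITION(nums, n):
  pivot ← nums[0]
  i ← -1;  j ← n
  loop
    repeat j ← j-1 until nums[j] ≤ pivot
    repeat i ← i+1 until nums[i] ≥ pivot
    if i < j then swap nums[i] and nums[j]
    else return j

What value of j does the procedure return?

pivot = nums[0] = 6; i = -1, j = 10
j→9 (nums[9]=6≤6), i→0 (nums[0]=6≥6); i<j, swap → 6 6 5 6 8 6 6 5 3 6
j→8 (nums[8]=3≤6), i→1 (nums[1]=6≥6); i<j, swap → 6 3 5 6 8 6 6 5 6 6
j→7 (nums[7]=5≤6), i→3 (nums[3]=6≥6); i<j, swap → 6 3 5 5 8 6 6 6 6 6
j→6 (nums[6]=6≤6), i→4 (nums[4]=8≥6); i<j, swap → 6 3 5 5 6 6 8 6 6 6
j→5, i→5; i≥j, return j=5. nums = 6 3 5 5 6 6 8 6 6 6

5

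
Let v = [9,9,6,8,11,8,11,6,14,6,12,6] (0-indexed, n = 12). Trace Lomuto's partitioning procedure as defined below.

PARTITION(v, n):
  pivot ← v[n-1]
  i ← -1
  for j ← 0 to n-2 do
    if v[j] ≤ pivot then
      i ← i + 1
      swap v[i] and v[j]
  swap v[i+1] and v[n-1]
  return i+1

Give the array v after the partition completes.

[6,6,6,6,11,8,11,9,14,9,12,8]

pivot = v[11] = 6; i = -1
j=0: v[0]=9 > 6 → no swap
j=1: v[1]=9 > 6 → no swap
j=2: v[2]=6 ≤ 6 → i=0, swap v[0],v[2] → [6,9,9,8,11,8,11,6,14,6,12,6]
j=3: v[3]=8 > 6 → no swap
j=4: v[4]=11 > 6 → no swap
j=5: v[5]=8 > 6 → no swap
j=6: v[6]=11 > 6 → no swap
j=7: v[7]=6 ≤ 6 → i=1, swap v[1],v[7] → [6,6,9,8,11,8,11,9,14,6,12,6]
j=8: v[8]=14 > 6 → no swap
j=9: v[9]=6 ≤ 6 → i=2, swap v[2],v[9] → [6,6,6,8,11,8,11,9,14,9,12,6]
j=10: v[10]=12 > 6 → no swap
final swap v[3],v[11] → [6,6,6,6,11,8,11,9,14,9,12,8]; return 3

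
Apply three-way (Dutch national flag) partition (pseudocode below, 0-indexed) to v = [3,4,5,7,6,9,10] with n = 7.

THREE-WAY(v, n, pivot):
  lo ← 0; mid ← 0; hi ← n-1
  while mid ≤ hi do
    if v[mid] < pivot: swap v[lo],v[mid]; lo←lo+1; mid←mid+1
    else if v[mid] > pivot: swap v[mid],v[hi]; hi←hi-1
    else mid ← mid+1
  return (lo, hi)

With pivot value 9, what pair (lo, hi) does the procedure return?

(5, 5)

pivot = 9; lo=0, mid=0, hi=6
v[mid]=3<9: swap v[0],v[0]; lo=1,mid=1 → [3,4,5,7,6,9,10]
v[mid]=4<9: swap v[1],v[1]; lo=2,mid=2 → [3,4,5,7,6,9,10]
v[mid]=5<9: swap v[2],v[2]; lo=3,mid=3 → [3,4,5,7,6,9,10]
v[mid]=7<9: swap v[3],v[3]; lo=4,mid=4 → [3,4,5,7,6,9,10]
v[mid]=6<9: swap v[4],v[4]; lo=5,mid=5 → [3,4,5,7,6,9,10]
v[mid]=9=9: mid=6
v[mid]=10>9: swap v[6],v[6]; hi=5 → [3,4,5,7,6,9,10]
end: lo=5, hi=5; v = [3,4,5,7,6,9,10]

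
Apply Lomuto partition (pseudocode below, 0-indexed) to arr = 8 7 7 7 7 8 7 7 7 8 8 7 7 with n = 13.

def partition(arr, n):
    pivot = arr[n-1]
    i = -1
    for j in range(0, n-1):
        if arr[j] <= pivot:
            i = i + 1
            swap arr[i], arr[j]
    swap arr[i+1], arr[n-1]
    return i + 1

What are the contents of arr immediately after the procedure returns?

pivot=7, i=-1
j=0: 8>7, skip
j=1: 7≤7, i=0, swap(0,1) ⇒ 7 8 7 7 7 8 7 7 7 8 8 7 7
j=2: 7≤7, i=1, swap(1,2) ⇒ 7 7 8 7 7 8 7 7 7 8 8 7 7
j=3: 7≤7, i=2, swap(2,3) ⇒ 7 7 7 8 7 8 7 7 7 8 8 7 7
j=4: 7≤7, i=3, swap(3,4) ⇒ 7 7 7 7 8 8 7 7 7 8 8 7 7
j=5: 8>7, skip
j=6: 7≤7, i=4, swap(4,6) ⇒ 7 7 7 7 7 8 8 7 7 8 8 7 7
j=7: 7≤7, i=5, swap(5,7) ⇒ 7 7 7 7 7 7 8 8 7 8 8 7 7
j=8: 7≤7, i=6, swap(6,8) ⇒ 7 7 7 7 7 7 7 8 8 8 8 7 7
j=9: 8>7, skip
j=10: 8>7, skip
j=11: 7≤7, i=7, swap(7,11) ⇒ 7 7 7 7 7 7 7 7 8 8 8 8 7
swap(8,12) ⇒ 7 7 7 7 7 7 7 7 7 8 8 8 8; return 8

7 7 7 7 7 7 7 7 7 8 8 8 8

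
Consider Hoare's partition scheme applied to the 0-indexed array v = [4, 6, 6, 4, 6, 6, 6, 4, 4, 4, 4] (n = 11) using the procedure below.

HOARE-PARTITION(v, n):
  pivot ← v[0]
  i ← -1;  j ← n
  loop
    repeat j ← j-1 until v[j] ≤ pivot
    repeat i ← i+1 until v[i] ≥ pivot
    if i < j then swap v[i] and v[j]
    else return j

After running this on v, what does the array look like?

[4, 4, 4, 4, 6, 6, 6, 4, 6, 6, 4]

pivot = v[0] = 4; i = -1, j = 11
j→10 (v[10]=4≤4), i→0 (v[0]=4≥4); i<j, swap → [4, 6, 6, 4, 6, 6, 6, 4, 4, 4, 4]
j→9 (v[9]=4≤4), i→1 (v[1]=6≥4); i<j, swap → [4, 4, 6, 4, 6, 6, 6, 4, 4, 6, 4]
j→8 (v[8]=4≤4), i→2 (v[2]=6≥4); i<j, swap → [4, 4, 4, 4, 6, 6, 6, 4, 6, 6, 4]
j→7 (v[7]=4≤4), i→3 (v[3]=4≥4); i<j, swap → [4, 4, 4, 4, 6, 6, 6, 4, 6, 6, 4]
j→3, i→4; i≥j, return j=3. v = [4, 4, 4, 4, 6, 6, 6, 4, 6, 6, 4]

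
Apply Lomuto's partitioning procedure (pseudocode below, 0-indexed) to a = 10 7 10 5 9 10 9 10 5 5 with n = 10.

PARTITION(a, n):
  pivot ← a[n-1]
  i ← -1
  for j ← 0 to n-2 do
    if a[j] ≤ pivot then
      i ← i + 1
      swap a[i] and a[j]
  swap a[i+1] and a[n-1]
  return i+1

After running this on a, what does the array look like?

pivot = a[9] = 5; i = -1
j=0: a[0]=10 > 5 → no swap
j=1: a[1]=7 > 5 → no swap
j=2: a[2]=10 > 5 → no swap
j=3: a[3]=5 ≤ 5 → i=0, swap a[0],a[3] → 5 7 10 10 9 10 9 10 5 5
j=4: a[4]=9 > 5 → no swap
j=5: a[5]=10 > 5 → no swap
j=6: a[6]=9 > 5 → no swap
j=7: a[7]=10 > 5 → no swap
j=8: a[8]=5 ≤ 5 → i=1, swap a[1],a[8] → 5 5 10 10 9 10 9 10 7 5
final swap a[2],a[9] → 5 5 5 10 9 10 9 10 7 10; return 2

5 5 5 10 9 10 9 10 7 10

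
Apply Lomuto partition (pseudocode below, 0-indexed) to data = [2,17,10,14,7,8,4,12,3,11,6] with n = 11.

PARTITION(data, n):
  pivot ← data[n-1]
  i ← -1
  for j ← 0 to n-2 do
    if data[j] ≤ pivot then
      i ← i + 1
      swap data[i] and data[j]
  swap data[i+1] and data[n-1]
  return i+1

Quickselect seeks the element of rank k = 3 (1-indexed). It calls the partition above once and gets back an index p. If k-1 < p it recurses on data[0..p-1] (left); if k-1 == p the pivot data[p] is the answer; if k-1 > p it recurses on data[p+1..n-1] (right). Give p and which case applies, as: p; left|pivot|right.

3; left

pivot=6, i=-1
j=0: 2≤6, i=0, swap(0,0) ⇒ [2,17,10,14,7,8,4,12,3,11,6]
j=1: 17>6, skip
j=2: 10>6, skip
j=3: 14>6, skip
j=4: 7>6, skip
j=5: 8>6, skip
j=6: 4≤6, i=1, swap(1,6) ⇒ [2,4,10,14,7,8,17,12,3,11,6]
j=7: 12>6, skip
j=8: 3≤6, i=2, swap(2,8) ⇒ [2,4,3,14,7,8,17,12,10,11,6]
j=9: 11>6, skip
swap(3,10) ⇒ [2,4,3,6,7,8,17,12,10,11,14]; return 3
p = 3; k-1 = 2 < 3 ⇒ left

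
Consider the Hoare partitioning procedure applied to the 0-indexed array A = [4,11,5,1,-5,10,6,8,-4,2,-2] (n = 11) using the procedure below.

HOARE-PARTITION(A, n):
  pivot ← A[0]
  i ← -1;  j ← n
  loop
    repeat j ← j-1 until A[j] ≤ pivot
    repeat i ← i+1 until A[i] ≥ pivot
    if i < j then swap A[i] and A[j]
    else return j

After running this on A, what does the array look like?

pivot=4
j stops at 10 (-2), i stops at 0 (4); swap ⇒ [-2,11,5,1,-5,10,6,8,-4,2,4]
j stops at 9 (2), i stops at 1 (11); swap ⇒ [-2,2,5,1,-5,10,6,8,-4,11,4]
j stops at 8 (-4), i stops at 2 (5); swap ⇒ [-2,2,-4,1,-5,10,6,8,5,11,4]
j stops at 4, i stops at 5; i≥j ⇒ return 4. A=[-2,2,-4,1,-5,10,6,8,5,11,4]

[-2,2,-4,1,-5,10,6,8,5,11,4]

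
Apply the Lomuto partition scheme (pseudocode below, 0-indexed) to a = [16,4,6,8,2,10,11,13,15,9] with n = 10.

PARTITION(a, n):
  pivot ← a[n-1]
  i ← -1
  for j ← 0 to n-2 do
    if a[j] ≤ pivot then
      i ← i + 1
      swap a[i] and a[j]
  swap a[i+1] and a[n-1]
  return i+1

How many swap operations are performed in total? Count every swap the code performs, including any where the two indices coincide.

5

pivot = a[9] = 9; i = -1
j=0: a[0]=16 > 9 → no swap
j=1: a[1]=4 ≤ 9 → i=0, swap a[0],a[1] → [4,16,6,8,2,10,11,13,15,9]
j=2: a[2]=6 ≤ 9 → i=1, swap a[1],a[2] → [4,6,16,8,2,10,11,13,15,9]
j=3: a[3]=8 ≤ 9 → i=2, swap a[2],a[3] → [4,6,8,16,2,10,11,13,15,9]
j=4: a[4]=2 ≤ 9 → i=3, swap a[3],a[4] → [4,6,8,2,16,10,11,13,15,9]
j=5: a[5]=10 > 9 → no swap
j=6: a[6]=11 > 9 → no swap
j=7: a[7]=13 > 9 → no swap
j=8: a[8]=15 > 9 → no swap
final swap a[4],a[9] → [4,6,8,2,9,10,11,13,15,16]; return 4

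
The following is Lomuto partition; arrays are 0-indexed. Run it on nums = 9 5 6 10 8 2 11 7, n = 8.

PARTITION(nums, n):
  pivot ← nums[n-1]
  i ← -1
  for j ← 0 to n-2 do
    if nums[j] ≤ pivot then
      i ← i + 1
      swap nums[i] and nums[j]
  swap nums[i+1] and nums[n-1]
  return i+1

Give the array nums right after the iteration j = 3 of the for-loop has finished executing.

pivot=7, i=-1
j=0: 9>7, skip
j=1: 5≤7, i=0, swap(0,1) ⇒ 5 9 6 10 8 2 11 7
j=2: 6≤7, i=1, swap(1,2) ⇒ 5 6 9 10 8 2 11 7
j=3: 10>7, skip
(after j=3) nums = 5 6 9 10 8 2 11 7

5 6 9 10 8 2 11 7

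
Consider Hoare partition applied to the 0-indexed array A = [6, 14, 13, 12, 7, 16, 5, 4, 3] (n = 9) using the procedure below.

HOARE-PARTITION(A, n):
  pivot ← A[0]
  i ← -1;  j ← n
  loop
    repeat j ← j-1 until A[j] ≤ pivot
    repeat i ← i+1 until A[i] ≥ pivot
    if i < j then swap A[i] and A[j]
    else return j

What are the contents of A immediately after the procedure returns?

pivot = A[0] = 6; i = -1, j = 9
j→8 (A[8]=3≤6), i→0 (A[0]=6≥6); i<j, swap → [3, 14, 13, 12, 7, 16, 5, 4, 6]
j→7 (A[7]=4≤6), i→1 (A[1]=14≥6); i<j, swap → [3, 4, 13, 12, 7, 16, 5, 14, 6]
j→6 (A[6]=5≤6), i→2 (A[2]=13≥6); i<j, swap → [3, 4, 5, 12, 7, 16, 13, 14, 6]
j→2, i→3; i≥j, return j=2. A = [3, 4, 5, 12, 7, 16, 13, 14, 6]

[3, 4, 5, 12, 7, 16, 13, 14, 6]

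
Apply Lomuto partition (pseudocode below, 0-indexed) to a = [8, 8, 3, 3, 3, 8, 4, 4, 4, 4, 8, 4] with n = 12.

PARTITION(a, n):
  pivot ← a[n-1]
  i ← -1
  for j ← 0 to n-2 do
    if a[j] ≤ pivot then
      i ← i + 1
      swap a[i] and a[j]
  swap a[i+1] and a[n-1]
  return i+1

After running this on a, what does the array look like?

[3, 3, 3, 4, 4, 4, 4, 4, 8, 8, 8, 8]

pivot = a[11] = 4; i = -1
j=0: a[0]=8 > 4 → no swap
j=1: a[1]=8 > 4 → no swap
j=2: a[2]=3 ≤ 4 → i=0, swap a[0],a[2] → [3, 8, 8, 3, 3, 8, 4, 4, 4, 4, 8, 4]
j=3: a[3]=3 ≤ 4 → i=1, swap a[1],a[3] → [3, 3, 8, 8, 3, 8, 4, 4, 4, 4, 8, 4]
j=4: a[4]=3 ≤ 4 → i=2, swap a[2],a[4] → [3, 3, 3, 8, 8, 8, 4, 4, 4, 4, 8, 4]
j=5: a[5]=8 > 4 → no swap
j=6: a[6]=4 ≤ 4 → i=3, swap a[3],a[6] → [3, 3, 3, 4, 8, 8, 8, 4, 4, 4, 8, 4]
j=7: a[7]=4 ≤ 4 → i=4, swap a[4],a[7] → [3, 3, 3, 4, 4, 8, 8, 8, 4, 4, 8, 4]
j=8: a[8]=4 ≤ 4 → i=5, swap a[5],a[8] → [3, 3, 3, 4, 4, 4, 8, 8, 8, 4, 8, 4]
j=9: a[9]=4 ≤ 4 → i=6, swap a[6],a[9] → [3, 3, 3, 4, 4, 4, 4, 8, 8, 8, 8, 4]
j=10: a[10]=8 > 4 → no swap
final swap a[7],a[11] → [3, 3, 3, 4, 4, 4, 4, 4, 8, 8, 8, 8]; return 7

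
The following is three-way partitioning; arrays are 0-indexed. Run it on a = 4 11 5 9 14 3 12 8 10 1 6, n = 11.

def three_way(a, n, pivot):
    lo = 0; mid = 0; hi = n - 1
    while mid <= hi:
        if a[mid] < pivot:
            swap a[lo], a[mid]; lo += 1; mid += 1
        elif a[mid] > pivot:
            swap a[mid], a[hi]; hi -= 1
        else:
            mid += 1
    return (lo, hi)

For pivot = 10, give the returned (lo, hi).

lo=0 mid=0 hi=10
4<10: swap(0,0), lo=1 mid=1 ⇒ 4 11 5 9 14 3 12 8 10 1 6
11>10: swap(1,10), hi=9 ⇒ 4 6 5 9 14 3 12 8 10 1 11
6<10: swap(1,1), lo=2 mid=2 ⇒ 4 6 5 9 14 3 12 8 10 1 11
5<10: swap(2,2), lo=3 mid=3 ⇒ 4 6 5 9 14 3 12 8 10 1 11
9<10: swap(3,3), lo=4 mid=4 ⇒ 4 6 5 9 14 3 12 8 10 1 11
14>10: swap(4,9), hi=8 ⇒ 4 6 5 9 1 3 12 8 10 14 11
1<10: swap(4,4), lo=5 mid=5 ⇒ 4 6 5 9 1 3 12 8 10 14 11
3<10: swap(5,5), lo=6 mid=6 ⇒ 4 6 5 9 1 3 12 8 10 14 11
12>10: swap(6,8), hi=7 ⇒ 4 6 5 9 1 3 10 8 12 14 11
10=10: mid=7
8<10: swap(6,7), lo=7 mid=8 ⇒ 4 6 5 9 1 3 8 10 12 14 11
done. lo=7 hi=7; a=4 6 5 9 1 3 8 10 12 14 11

(7, 7)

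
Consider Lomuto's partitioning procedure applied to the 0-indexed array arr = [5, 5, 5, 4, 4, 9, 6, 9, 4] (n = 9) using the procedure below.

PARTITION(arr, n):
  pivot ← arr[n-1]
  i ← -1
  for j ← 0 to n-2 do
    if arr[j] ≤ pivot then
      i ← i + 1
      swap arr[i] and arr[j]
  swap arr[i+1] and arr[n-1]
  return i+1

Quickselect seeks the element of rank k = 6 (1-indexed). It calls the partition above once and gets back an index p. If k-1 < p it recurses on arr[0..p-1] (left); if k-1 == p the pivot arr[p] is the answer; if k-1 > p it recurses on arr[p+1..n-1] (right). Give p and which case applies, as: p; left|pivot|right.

pivot = arr[8] = 4; i = -1
j=0: arr[0]=5 > 4 → no swap
j=1: arr[1]=5 > 4 → no swap
j=2: arr[2]=5 > 4 → no swap
j=3: arr[3]=4 ≤ 4 → i=0, swap arr[0],arr[3] → [4, 5, 5, 5, 4, 9, 6, 9, 4]
j=4: arr[4]=4 ≤ 4 → i=1, swap arr[1],arr[4] → [4, 4, 5, 5, 5, 9, 6, 9, 4]
j=5: arr[5]=9 > 4 → no swap
j=6: arr[6]=6 > 4 → no swap
j=7: arr[7]=9 > 4 → no swap
final swap arr[2],arr[8] → [4, 4, 4, 5, 5, 9, 6, 9, 5]; return 2
p = 2; k-1 = 5 > 2 ⇒ right

2; right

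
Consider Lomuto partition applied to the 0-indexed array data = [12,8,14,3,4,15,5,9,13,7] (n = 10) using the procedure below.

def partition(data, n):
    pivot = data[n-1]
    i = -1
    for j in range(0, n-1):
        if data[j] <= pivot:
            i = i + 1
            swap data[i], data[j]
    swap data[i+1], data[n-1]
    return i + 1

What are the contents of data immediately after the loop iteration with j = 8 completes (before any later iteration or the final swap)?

[3,4,5,12,8,15,14,9,13,7]

pivot = data[9] = 7; i = -1
j=0: data[0]=12 > 7 → no swap
j=1: data[1]=8 > 7 → no swap
j=2: data[2]=14 > 7 → no swap
j=3: data[3]=3 ≤ 7 → i=0, swap data[0],data[3] → [3,8,14,12,4,15,5,9,13,7]
j=4: data[4]=4 ≤ 7 → i=1, swap data[1],data[4] → [3,4,14,12,8,15,5,9,13,7]
j=5: data[5]=15 > 7 → no swap
j=6: data[6]=5 ≤ 7 → i=2, swap data[2],data[6] → [3,4,5,12,8,15,14,9,13,7]
j=7: data[7]=9 > 7 → no swap
j=8: data[8]=13 > 7 → no swap
(after j=8) data = [3,4,5,12,8,15,14,9,13,7]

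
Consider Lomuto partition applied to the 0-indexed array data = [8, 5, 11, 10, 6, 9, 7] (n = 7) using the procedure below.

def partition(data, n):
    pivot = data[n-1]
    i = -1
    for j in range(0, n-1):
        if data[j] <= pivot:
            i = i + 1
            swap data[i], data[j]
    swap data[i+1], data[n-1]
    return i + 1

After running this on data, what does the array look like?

[5, 6, 7, 10, 8, 9, 11]

pivot = data[6] = 7; i = -1
j=0: data[0]=8 > 7 → no swap
j=1: data[1]=5 ≤ 7 → i=0, swap data[0],data[1] → [5, 8, 11, 10, 6, 9, 7]
j=2: data[2]=11 > 7 → no swap
j=3: data[3]=10 > 7 → no swap
j=4: data[4]=6 ≤ 7 → i=1, swap data[1],data[4] → [5, 6, 11, 10, 8, 9, 7]
j=5: data[5]=9 > 7 → no swap
final swap data[2],data[6] → [5, 6, 7, 10, 8, 9, 11]; return 2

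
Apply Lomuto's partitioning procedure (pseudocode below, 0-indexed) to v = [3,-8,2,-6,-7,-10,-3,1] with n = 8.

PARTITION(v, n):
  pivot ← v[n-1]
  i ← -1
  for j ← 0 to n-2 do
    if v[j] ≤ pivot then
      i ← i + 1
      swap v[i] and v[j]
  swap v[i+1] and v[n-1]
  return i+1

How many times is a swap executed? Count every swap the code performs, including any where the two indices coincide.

6

pivot=1, i=-1
j=0: 3>1, skip
j=1: -8≤1, i=0, swap(0,1) ⇒ [-8,3,2,-6,-7,-10,-3,1]
j=2: 2>1, skip
j=3: -6≤1, i=1, swap(1,3) ⇒ [-8,-6,2,3,-7,-10,-3,1]
j=4: -7≤1, i=2, swap(2,4) ⇒ [-8,-6,-7,3,2,-10,-3,1]
j=5: -10≤1, i=3, swap(3,5) ⇒ [-8,-6,-7,-10,2,3,-3,1]
j=6: -3≤1, i=4, swap(4,6) ⇒ [-8,-6,-7,-10,-3,3,2,1]
swap(5,7) ⇒ [-8,-6,-7,-10,-3,1,2,3]; return 5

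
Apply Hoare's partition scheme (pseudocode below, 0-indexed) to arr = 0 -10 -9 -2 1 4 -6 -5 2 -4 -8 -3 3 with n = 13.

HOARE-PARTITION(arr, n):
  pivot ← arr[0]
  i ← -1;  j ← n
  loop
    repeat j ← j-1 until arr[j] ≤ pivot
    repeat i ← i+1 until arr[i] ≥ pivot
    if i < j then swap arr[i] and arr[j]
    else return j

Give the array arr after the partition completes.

-3 -10 -9 -2 -8 -4 -6 -5 2 4 1 0 3

pivot=0
j stops at 11 (-3), i stops at 0 (0); swap ⇒ -3 -10 -9 -2 1 4 -6 -5 2 -4 -8 0 3
j stops at 10 (-8), i stops at 4 (1); swap ⇒ -3 -10 -9 -2 -8 4 -6 -5 2 -4 1 0 3
j stops at 9 (-4), i stops at 5 (4); swap ⇒ -3 -10 -9 -2 -8 -4 -6 -5 2 4 1 0 3
j stops at 7, i stops at 8; i≥j ⇒ return 7. arr=-3 -10 -9 -2 -8 -4 -6 -5 2 4 1 0 3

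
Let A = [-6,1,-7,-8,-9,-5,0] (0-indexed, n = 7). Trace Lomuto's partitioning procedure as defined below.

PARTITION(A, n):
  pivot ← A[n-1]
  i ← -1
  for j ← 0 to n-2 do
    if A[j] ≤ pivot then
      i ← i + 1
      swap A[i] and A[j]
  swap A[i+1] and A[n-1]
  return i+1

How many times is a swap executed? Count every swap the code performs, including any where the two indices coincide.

pivot = A[6] = 0; i = -1
j=0: A[0]=-6 ≤ 0 → i=0, swap A[0],A[0] (no change) → [-6,1,-7,-8,-9,-5,0]
j=1: A[1]=1 > 0 → no swap
j=2: A[2]=-7 ≤ 0 → i=1, swap A[1],A[2] → [-6,-7,1,-8,-9,-5,0]
j=3: A[3]=-8 ≤ 0 → i=2, swap A[2],A[3] → [-6,-7,-8,1,-9,-5,0]
j=4: A[4]=-9 ≤ 0 → i=3, swap A[3],A[4] → [-6,-7,-8,-9,1,-5,0]
j=5: A[5]=-5 ≤ 0 → i=4, swap A[4],A[5] → [-6,-7,-8,-9,-5,1,0]
final swap A[5],A[6] → [-6,-7,-8,-9,-5,0,1]; return 5

6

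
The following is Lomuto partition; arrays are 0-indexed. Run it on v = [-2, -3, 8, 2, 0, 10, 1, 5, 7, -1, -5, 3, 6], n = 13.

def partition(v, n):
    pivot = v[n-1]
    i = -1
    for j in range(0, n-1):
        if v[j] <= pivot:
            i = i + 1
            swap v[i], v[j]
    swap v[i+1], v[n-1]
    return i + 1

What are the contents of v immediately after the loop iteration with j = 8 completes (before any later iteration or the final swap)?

pivot=6, i=-1
j=0: -2≤6, i=0, swap(0,0) ⇒ [-2, -3, 8, 2, 0, 10, 1, 5, 7, -1, -5, 3, 6]
j=1: -3≤6, i=1, swap(1,1) ⇒ [-2, -3, 8, 2, 0, 10, 1, 5, 7, -1, -5, 3, 6]
j=2: 8>6, skip
j=3: 2≤6, i=2, swap(2,3) ⇒ [-2, -3, 2, 8, 0, 10, 1, 5, 7, -1, -5, 3, 6]
j=4: 0≤6, i=3, swap(3,4) ⇒ [-2, -3, 2, 0, 8, 10, 1, 5, 7, -1, -5, 3, 6]
j=5: 10>6, skip
j=6: 1≤6, i=4, swap(4,6) ⇒ [-2, -3, 2, 0, 1, 10, 8, 5, 7, -1, -5, 3, 6]
j=7: 5≤6, i=5, swap(5,7) ⇒ [-2, -3, 2, 0, 1, 5, 8, 10, 7, -1, -5, 3, 6]
j=8: 7>6, skip
(after j=8) v = [-2, -3, 2, 0, 1, 5, 8, 10, 7, -1, -5, 3, 6]

[-2, -3, 2, 0, 1, 5, 8, 10, 7, -1, -5, 3, 6]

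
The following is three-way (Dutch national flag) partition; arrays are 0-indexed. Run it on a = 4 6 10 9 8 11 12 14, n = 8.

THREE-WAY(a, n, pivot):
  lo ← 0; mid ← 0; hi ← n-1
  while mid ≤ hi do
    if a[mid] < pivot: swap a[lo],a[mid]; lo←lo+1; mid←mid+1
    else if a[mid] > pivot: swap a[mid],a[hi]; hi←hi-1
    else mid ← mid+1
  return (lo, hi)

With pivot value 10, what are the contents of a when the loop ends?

pivot = 10; lo=0, mid=0, hi=7
a[mid]=4<10: swap a[0],a[0]; lo=1,mid=1 → 4 6 10 9 8 11 12 14
a[mid]=6<10: swap a[1],a[1]; lo=2,mid=2 → 4 6 10 9 8 11 12 14
a[mid]=10=10: mid=3
a[mid]=9<10: swap a[2],a[3]; lo=3,mid=4 → 4 6 9 10 8 11 12 14
a[mid]=8<10: swap a[3],a[4]; lo=4,mid=5 → 4 6 9 8 10 11 12 14
a[mid]=11>10: swap a[5],a[7]; hi=6 → 4 6 9 8 10 14 12 11
a[mid]=14>10: swap a[5],a[6]; hi=5 → 4 6 9 8 10 12 14 11
a[mid]=12>10: swap a[5],a[5]; hi=4 → 4 6 9 8 10 12 14 11
end: lo=4, hi=4; a = 4 6 9 8 10 12 14 11

4 6 9 8 10 12 14 11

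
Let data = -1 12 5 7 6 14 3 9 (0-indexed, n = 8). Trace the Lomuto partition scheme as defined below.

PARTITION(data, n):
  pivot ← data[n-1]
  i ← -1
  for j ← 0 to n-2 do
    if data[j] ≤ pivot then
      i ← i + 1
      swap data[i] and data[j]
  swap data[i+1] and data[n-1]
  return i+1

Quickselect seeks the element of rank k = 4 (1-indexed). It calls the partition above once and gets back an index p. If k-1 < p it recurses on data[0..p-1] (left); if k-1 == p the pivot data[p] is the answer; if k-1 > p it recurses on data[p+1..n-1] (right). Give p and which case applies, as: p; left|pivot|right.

pivot=9, i=-1
j=0: -1≤9, i=0, swap(0,0) ⇒ -1 12 5 7 6 14 3 9
j=1: 12>9, skip
j=2: 5≤9, i=1, swap(1,2) ⇒ -1 5 12 7 6 14 3 9
j=3: 7≤9, i=2, swap(2,3) ⇒ -1 5 7 12 6 14 3 9
j=4: 6≤9, i=3, swap(3,4) ⇒ -1 5 7 6 12 14 3 9
j=5: 14>9, skip
j=6: 3≤9, i=4, swap(4,6) ⇒ -1 5 7 6 3 14 12 9
swap(5,7) ⇒ -1 5 7 6 3 9 12 14; return 5
p = 5; k-1 = 3 < 5 ⇒ left

5; left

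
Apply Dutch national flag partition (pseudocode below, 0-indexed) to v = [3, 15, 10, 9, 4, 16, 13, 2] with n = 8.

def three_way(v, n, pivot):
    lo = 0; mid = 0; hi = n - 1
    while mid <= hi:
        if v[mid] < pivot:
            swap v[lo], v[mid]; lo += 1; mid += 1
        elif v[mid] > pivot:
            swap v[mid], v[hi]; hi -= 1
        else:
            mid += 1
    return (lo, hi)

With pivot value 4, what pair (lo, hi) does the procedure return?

lo=0 mid=0 hi=7
3<4: swap(0,0), lo=1 mid=1 ⇒ [3, 15, 10, 9, 4, 16, 13, 2]
15>4: swap(1,7), hi=6 ⇒ [3, 2, 10, 9, 4, 16, 13, 15]
2<4: swap(1,1), lo=2 mid=2 ⇒ [3, 2, 10, 9, 4, 16, 13, 15]
10>4: swap(2,6), hi=5 ⇒ [3, 2, 13, 9, 4, 16, 10, 15]
13>4: swap(2,5), hi=4 ⇒ [3, 2, 16, 9, 4, 13, 10, 15]
16>4: swap(2,4), hi=3 ⇒ [3, 2, 4, 9, 16, 13, 10, 15]
4=4: mid=3
9>4: swap(3,3), hi=2 ⇒ [3, 2, 4, 9, 16, 13, 10, 15]
done. lo=2 hi=2; v=[3, 2, 4, 9, 16, 13, 10, 15]

(2, 2)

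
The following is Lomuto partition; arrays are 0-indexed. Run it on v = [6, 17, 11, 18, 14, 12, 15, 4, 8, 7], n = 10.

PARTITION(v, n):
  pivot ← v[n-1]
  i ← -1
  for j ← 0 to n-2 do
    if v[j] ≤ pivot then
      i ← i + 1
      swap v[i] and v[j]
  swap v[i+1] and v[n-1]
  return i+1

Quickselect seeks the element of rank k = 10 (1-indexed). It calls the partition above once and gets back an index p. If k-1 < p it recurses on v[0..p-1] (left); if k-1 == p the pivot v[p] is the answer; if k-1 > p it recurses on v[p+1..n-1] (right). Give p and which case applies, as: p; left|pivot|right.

pivot = v[9] = 7; i = -1
j=0: v[0]=6 ≤ 7 → i=0, swap v[0],v[0] (no change) → [6, 17, 11, 18, 14, 12, 15, 4, 8, 7]
j=1: v[1]=17 > 7 → no swap
j=2: v[2]=11 > 7 → no swap
j=3: v[3]=18 > 7 → no swap
j=4: v[4]=14 > 7 → no swap
j=5: v[5]=12 > 7 → no swap
j=6: v[6]=15 > 7 → no swap
j=7: v[7]=4 ≤ 7 → i=1, swap v[1],v[7] → [6, 4, 11, 18, 14, 12, 15, 17, 8, 7]
j=8: v[8]=8 > 7 → no swap
final swap v[2],v[9] → [6, 4, 7, 18, 14, 12, 15, 17, 8, 11]; return 2
p = 2; k-1 = 9 > 2 ⇒ right

2; right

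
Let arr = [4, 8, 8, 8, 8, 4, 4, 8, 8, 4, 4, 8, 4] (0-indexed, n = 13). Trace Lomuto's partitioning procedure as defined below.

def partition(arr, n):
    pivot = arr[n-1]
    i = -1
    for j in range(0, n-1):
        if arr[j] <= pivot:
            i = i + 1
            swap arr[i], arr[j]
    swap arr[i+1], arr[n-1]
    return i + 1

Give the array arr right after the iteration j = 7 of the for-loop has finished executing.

[4, 4, 4, 8, 8, 8, 8, 8, 8, 4, 4, 8, 4]

pivot=4, i=-1
j=0: 4≤4, i=0, swap(0,0) ⇒ [4, 8, 8, 8, 8, 4, 4, 8, 8, 4, 4, 8, 4]
j=1: 8>4, skip
j=2: 8>4, skip
j=3: 8>4, skip
j=4: 8>4, skip
j=5: 4≤4, i=1, swap(1,5) ⇒ [4, 4, 8, 8, 8, 8, 4, 8, 8, 4, 4, 8, 4]
j=6: 4≤4, i=2, swap(2,6) ⇒ [4, 4, 4, 8, 8, 8, 8, 8, 8, 4, 4, 8, 4]
j=7: 8>4, skip
(after j=7) arr = [4, 4, 4, 8, 8, 8, 8, 8, 8, 4, 4, 8, 4]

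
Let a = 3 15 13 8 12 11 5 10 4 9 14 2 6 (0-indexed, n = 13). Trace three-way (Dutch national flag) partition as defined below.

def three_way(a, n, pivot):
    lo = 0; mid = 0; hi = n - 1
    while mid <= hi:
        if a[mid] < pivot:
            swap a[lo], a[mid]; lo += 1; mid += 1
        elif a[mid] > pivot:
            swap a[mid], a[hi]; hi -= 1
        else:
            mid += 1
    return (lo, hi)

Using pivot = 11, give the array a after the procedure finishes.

pivot = 11; lo=0, mid=0, hi=12
a[mid]=3<11: swap a[0],a[0]; lo=1,mid=1 → 3 15 13 8 12 11 5 10 4 9 14 2 6
a[mid]=15>11: swap a[1],a[12]; hi=11 → 3 6 13 8 12 11 5 10 4 9 14 2 15
a[mid]=6<11: swap a[1],a[1]; lo=2,mid=2 → 3 6 13 8 12 11 5 10 4 9 14 2 15
a[mid]=13>11: swap a[2],a[11]; hi=10 → 3 6 2 8 12 11 5 10 4 9 14 13 15
a[mid]=2<11: swap a[2],a[2]; lo=3,mid=3 → 3 6 2 8 12 11 5 10 4 9 14 13 15
a[mid]=8<11: swap a[3],a[3]; lo=4,mid=4 → 3 6 2 8 12 11 5 10 4 9 14 13 15
a[mid]=12>11: swap a[4],a[10]; hi=9 → 3 6 2 8 14 11 5 10 4 9 12 13 15
a[mid]=14>11: swap a[4],a[9]; hi=8 → 3 6 2 8 9 11 5 10 4 14 12 13 15
a[mid]=9<11: swap a[4],a[4]; lo=5,mid=5 → 3 6 2 8 9 11 5 10 4 14 12 13 15
a[mid]=11=11: mid=6
a[mid]=5<11: swap a[5],a[6]; lo=6,mid=7 → 3 6 2 8 9 5 11 10 4 14 12 13 15
a[mid]=10<11: swap a[6],a[7]; lo=7,mid=8 → 3 6 2 8 9 5 10 11 4 14 12 13 15
a[mid]=4<11: swap a[7],a[8]; lo=8,mid=9 → 3 6 2 8 9 5 10 4 11 14 12 13 15
end: lo=8, hi=8; a = 3 6 2 8 9 5 10 4 11 14 12 13 15

3 6 2 8 9 5 10 4 11 14 12 13 15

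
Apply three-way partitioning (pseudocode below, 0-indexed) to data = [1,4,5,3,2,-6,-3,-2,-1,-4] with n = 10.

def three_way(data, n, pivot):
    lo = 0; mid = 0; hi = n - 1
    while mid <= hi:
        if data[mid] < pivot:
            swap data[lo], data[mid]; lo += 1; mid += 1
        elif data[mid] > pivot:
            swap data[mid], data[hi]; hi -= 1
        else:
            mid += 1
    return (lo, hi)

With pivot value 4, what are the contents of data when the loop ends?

[1,-4,3,2,-6,-3,-2,-1,4,5]

lo=0 mid=0 hi=9
1<4: swap(0,0), lo=1 mid=1 ⇒ [1,4,5,3,2,-6,-3,-2,-1,-4]
4=4: mid=2
5>4: swap(2,9), hi=8 ⇒ [1,4,-4,3,2,-6,-3,-2,-1,5]
-4<4: swap(1,2), lo=2 mid=3 ⇒ [1,-4,4,3,2,-6,-3,-2,-1,5]
3<4: swap(2,3), lo=3 mid=4 ⇒ [1,-4,3,4,2,-6,-3,-2,-1,5]
2<4: swap(3,4), lo=4 mid=5 ⇒ [1,-4,3,2,4,-6,-3,-2,-1,5]
-6<4: swap(4,5), lo=5 mid=6 ⇒ [1,-4,3,2,-6,4,-3,-2,-1,5]
-3<4: swap(5,6), lo=6 mid=7 ⇒ [1,-4,3,2,-6,-3,4,-2,-1,5]
-2<4: swap(6,7), lo=7 mid=8 ⇒ [1,-4,3,2,-6,-3,-2,4,-1,5]
-1<4: swap(7,8), lo=8 mid=9 ⇒ [1,-4,3,2,-6,-3,-2,-1,4,5]
done. lo=8 hi=8; data=[1,-4,3,2,-6,-3,-2,-1,4,5]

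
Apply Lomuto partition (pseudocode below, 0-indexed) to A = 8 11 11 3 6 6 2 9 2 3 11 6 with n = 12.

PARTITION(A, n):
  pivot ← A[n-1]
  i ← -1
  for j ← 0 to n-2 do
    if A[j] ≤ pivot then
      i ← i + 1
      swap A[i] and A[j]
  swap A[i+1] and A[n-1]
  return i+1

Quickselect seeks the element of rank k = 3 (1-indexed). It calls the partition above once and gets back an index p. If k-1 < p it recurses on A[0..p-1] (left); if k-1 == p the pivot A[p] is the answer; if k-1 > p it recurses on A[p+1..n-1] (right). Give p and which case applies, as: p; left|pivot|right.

6; left

pivot = A[11] = 6; i = -1
j=0: A[0]=8 > 6 → no swap
j=1: A[1]=11 > 6 → no swap
j=2: A[2]=11 > 6 → no swap
j=3: A[3]=3 ≤ 6 → i=0, swap A[0],A[3] → 3 11 11 8 6 6 2 9 2 3 11 6
j=4: A[4]=6 ≤ 6 → i=1, swap A[1],A[4] → 3 6 11 8 11 6 2 9 2 3 11 6
j=5: A[5]=6 ≤ 6 → i=2, swap A[2],A[5] → 3 6 6 8 11 11 2 9 2 3 11 6
j=6: A[6]=2 ≤ 6 → i=3, swap A[3],A[6] → 3 6 6 2 11 11 8 9 2 3 11 6
j=7: A[7]=9 > 6 → no swap
j=8: A[8]=2 ≤ 6 → i=4, swap A[4],A[8] → 3 6 6 2 2 11 8 9 11 3 11 6
j=9: A[9]=3 ≤ 6 → i=5, swap A[5],A[9] → 3 6 6 2 2 3 8 9 11 11 11 6
j=10: A[10]=11 > 6 → no swap
final swap A[6],A[11] → 3 6 6 2 2 3 6 9 11 11 11 8; return 6
p = 6; k-1 = 2 < 6 ⇒ left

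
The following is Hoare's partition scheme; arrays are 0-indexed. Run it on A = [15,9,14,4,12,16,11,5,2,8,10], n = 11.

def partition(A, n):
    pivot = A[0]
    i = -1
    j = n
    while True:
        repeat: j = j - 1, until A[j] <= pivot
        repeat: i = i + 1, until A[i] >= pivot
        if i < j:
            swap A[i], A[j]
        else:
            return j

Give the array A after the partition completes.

pivot=15
j stops at 10 (10), i stops at 0 (15); swap ⇒ [10,9,14,4,12,16,11,5,2,8,15]
j stops at 9 (8), i stops at 5 (16); swap ⇒ [10,9,14,4,12,8,11,5,2,16,15]
j stops at 8, i stops at 9; i≥j ⇒ return 8. A=[10,9,14,4,12,8,11,5,2,16,15]

[10,9,14,4,12,8,11,5,2,16,15]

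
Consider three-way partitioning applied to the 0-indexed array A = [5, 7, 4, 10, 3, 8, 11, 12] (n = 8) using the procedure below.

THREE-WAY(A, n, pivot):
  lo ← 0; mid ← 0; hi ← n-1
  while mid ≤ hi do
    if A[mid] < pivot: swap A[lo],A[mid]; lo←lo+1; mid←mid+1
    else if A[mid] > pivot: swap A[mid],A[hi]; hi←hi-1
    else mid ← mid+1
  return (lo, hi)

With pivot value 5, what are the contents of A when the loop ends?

pivot = 5; lo=0, mid=0, hi=7
A[mid]=5=5: mid=1
A[mid]=7>5: swap A[1],A[7]; hi=6 → [5, 12, 4, 10, 3, 8, 11, 7]
A[mid]=12>5: swap A[1],A[6]; hi=5 → [5, 11, 4, 10, 3, 8, 12, 7]
A[mid]=11>5: swap A[1],A[5]; hi=4 → [5, 8, 4, 10, 3, 11, 12, 7]
A[mid]=8>5: swap A[1],A[4]; hi=3 → [5, 3, 4, 10, 8, 11, 12, 7]
A[mid]=3<5: swap A[0],A[1]; lo=1,mid=2 → [3, 5, 4, 10, 8, 11, 12, 7]
A[mid]=4<5: swap A[1],A[2]; lo=2,mid=3 → [3, 4, 5, 10, 8, 11, 12, 7]
A[mid]=10>5: swap A[3],A[3]; hi=2 → [3, 4, 5, 10, 8, 11, 12, 7]
end: lo=2, hi=2; A = [3, 4, 5, 10, 8, 11, 12, 7]

[3, 4, 5, 10, 8, 11, 12, 7]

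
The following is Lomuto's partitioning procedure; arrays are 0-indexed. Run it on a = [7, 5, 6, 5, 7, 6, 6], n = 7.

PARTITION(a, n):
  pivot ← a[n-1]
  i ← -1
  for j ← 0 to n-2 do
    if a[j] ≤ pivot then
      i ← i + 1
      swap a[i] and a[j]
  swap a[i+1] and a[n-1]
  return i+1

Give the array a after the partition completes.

[5, 6, 5, 6, 6, 7, 7]

pivot = a[6] = 6; i = -1
j=0: a[0]=7 > 6 → no swap
j=1: a[1]=5 ≤ 6 → i=0, swap a[0],a[1] → [5, 7, 6, 5, 7, 6, 6]
j=2: a[2]=6 ≤ 6 → i=1, swap a[1],a[2] → [5, 6, 7, 5, 7, 6, 6]
j=3: a[3]=5 ≤ 6 → i=2, swap a[2],a[3] → [5, 6, 5, 7, 7, 6, 6]
j=4: a[4]=7 > 6 → no swap
j=5: a[5]=6 ≤ 6 → i=3, swap a[3],a[5] → [5, 6, 5, 6, 7, 7, 6]
final swap a[4],a[6] → [5, 6, 5, 6, 6, 7, 7]; return 4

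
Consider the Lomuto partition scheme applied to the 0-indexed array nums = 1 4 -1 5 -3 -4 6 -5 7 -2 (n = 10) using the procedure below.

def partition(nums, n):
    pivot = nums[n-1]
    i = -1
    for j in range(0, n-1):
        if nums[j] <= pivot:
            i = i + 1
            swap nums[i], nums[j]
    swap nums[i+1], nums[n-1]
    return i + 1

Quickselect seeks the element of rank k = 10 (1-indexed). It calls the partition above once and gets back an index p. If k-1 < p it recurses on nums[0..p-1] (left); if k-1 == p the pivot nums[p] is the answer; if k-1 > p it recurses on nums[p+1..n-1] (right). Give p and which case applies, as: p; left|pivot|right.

3; right

pivot = nums[9] = -2; i = -1
j=0: nums[0]=1 > -2 → no swap
j=1: nums[1]=4 > -2 → no swap
j=2: nums[2]=-1 > -2 → no swap
j=3: nums[3]=5 > -2 → no swap
j=4: nums[4]=-3 ≤ -2 → i=0, swap nums[0],nums[4] → -3 4 -1 5 1 -4 6 -5 7 -2
j=5: nums[5]=-4 ≤ -2 → i=1, swap nums[1],nums[5] → -3 -4 -1 5 1 4 6 -5 7 -2
j=6: nums[6]=6 > -2 → no swap
j=7: nums[7]=-5 ≤ -2 → i=2, swap nums[2],nums[7] → -3 -4 -5 5 1 4 6 -1 7 -2
j=8: nums[8]=7 > -2 → no swap
final swap nums[3],nums[9] → -3 -4 -5 -2 1 4 6 -1 7 5; return 3
p = 3; k-1 = 9 > 3 ⇒ right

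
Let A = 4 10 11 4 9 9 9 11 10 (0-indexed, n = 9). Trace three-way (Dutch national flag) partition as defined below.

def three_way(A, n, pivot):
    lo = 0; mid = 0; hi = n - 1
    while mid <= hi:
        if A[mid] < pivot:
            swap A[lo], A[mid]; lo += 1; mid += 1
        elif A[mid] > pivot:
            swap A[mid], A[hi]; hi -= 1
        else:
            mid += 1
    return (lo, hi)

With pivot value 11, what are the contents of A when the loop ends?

4 10 4 9 9 9 10 11 11

pivot = 11; lo=0, mid=0, hi=8
A[mid]=4<11: swap A[0],A[0]; lo=1,mid=1 → 4 10 11 4 9 9 9 11 10
A[mid]=10<11: swap A[1],A[1]; lo=2,mid=2 → 4 10 11 4 9 9 9 11 10
A[mid]=11=11: mid=3
A[mid]=4<11: swap A[2],A[3]; lo=3,mid=4 → 4 10 4 11 9 9 9 11 10
A[mid]=9<11: swap A[3],A[4]; lo=4,mid=5 → 4 10 4 9 11 9 9 11 10
A[mid]=9<11: swap A[4],A[5]; lo=5,mid=6 → 4 10 4 9 9 11 9 11 10
A[mid]=9<11: swap A[5],A[6]; lo=6,mid=7 → 4 10 4 9 9 9 11 11 10
A[mid]=11=11: mid=8
A[mid]=10<11: swap A[6],A[8]; lo=7,mid=9 → 4 10 4 9 9 9 10 11 11
end: lo=7, hi=8; A = 4 10 4 9 9 9 10 11 11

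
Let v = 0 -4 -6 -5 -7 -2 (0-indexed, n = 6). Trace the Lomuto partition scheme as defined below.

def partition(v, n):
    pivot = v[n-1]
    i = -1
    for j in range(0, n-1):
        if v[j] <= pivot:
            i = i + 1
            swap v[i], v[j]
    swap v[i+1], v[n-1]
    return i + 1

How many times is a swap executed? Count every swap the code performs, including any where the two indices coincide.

5

pivot = v[5] = -2; i = -1
j=0: v[0]=0 > -2 → no swap
j=1: v[1]=-4 ≤ -2 → i=0, swap v[0],v[1] → -4 0 -6 -5 -7 -2
j=2: v[2]=-6 ≤ -2 → i=1, swap v[1],v[2] → -4 -6 0 -5 -7 -2
j=3: v[3]=-5 ≤ -2 → i=2, swap v[2],v[3] → -4 -6 -5 0 -7 -2
j=4: v[4]=-7 ≤ -2 → i=3, swap v[3],v[4] → -4 -6 -5 -7 0 -2
final swap v[4],v[5] → -4 -6 -5 -7 -2 0; return 4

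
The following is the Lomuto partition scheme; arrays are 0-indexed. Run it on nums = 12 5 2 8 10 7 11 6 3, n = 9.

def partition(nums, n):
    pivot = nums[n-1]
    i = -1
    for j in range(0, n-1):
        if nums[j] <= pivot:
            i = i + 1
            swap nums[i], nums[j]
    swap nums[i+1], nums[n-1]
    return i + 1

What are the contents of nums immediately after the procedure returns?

pivot = nums[8] = 3; i = -1
j=0: nums[0]=12 > 3 → no swap
j=1: nums[1]=5 > 3 → no swap
j=2: nums[2]=2 ≤ 3 → i=0, swap nums[0],nums[2] → 2 5 12 8 10 7 11 6 3
j=3: nums[3]=8 > 3 → no swap
j=4: nums[4]=10 > 3 → no swap
j=5: nums[5]=7 > 3 → no swap
j=6: nums[6]=11 > 3 → no swap
j=7: nums[7]=6 > 3 → no swap
final swap nums[1],nums[8] → 2 3 12 8 10 7 11 6 5; return 1

2 3 12 8 10 7 11 6 5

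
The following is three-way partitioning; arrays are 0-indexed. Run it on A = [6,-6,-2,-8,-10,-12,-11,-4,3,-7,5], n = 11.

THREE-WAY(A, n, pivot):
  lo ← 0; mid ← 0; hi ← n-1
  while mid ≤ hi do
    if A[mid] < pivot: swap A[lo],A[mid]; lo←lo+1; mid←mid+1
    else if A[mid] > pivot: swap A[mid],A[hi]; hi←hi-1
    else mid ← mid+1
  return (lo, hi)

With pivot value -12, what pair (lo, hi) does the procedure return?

(0, 0)

lo=0 mid=0 hi=10
6>-12: swap(0,10), hi=9 ⇒ [5,-6,-2,-8,-10,-12,-11,-4,3,-7,6]
5>-12: swap(0,9), hi=8 ⇒ [-7,-6,-2,-8,-10,-12,-11,-4,3,5,6]
-7>-12: swap(0,8), hi=7 ⇒ [3,-6,-2,-8,-10,-12,-11,-4,-7,5,6]
3>-12: swap(0,7), hi=6 ⇒ [-4,-6,-2,-8,-10,-12,-11,3,-7,5,6]
-4>-12: swap(0,6), hi=5 ⇒ [-11,-6,-2,-8,-10,-12,-4,3,-7,5,6]
-11>-12: swap(0,5), hi=4 ⇒ [-12,-6,-2,-8,-10,-11,-4,3,-7,5,6]
-12=-12: mid=1
-6>-12: swap(1,4), hi=3 ⇒ [-12,-10,-2,-8,-6,-11,-4,3,-7,5,6]
-10>-12: swap(1,3), hi=2 ⇒ [-12,-8,-2,-10,-6,-11,-4,3,-7,5,6]
-8>-12: swap(1,2), hi=1 ⇒ [-12,-2,-8,-10,-6,-11,-4,3,-7,5,6]
-2>-12: swap(1,1), hi=0 ⇒ [-12,-2,-8,-10,-6,-11,-4,3,-7,5,6]
done. lo=0 hi=0; A=[-12,-2,-8,-10,-6,-11,-4,3,-7,5,6]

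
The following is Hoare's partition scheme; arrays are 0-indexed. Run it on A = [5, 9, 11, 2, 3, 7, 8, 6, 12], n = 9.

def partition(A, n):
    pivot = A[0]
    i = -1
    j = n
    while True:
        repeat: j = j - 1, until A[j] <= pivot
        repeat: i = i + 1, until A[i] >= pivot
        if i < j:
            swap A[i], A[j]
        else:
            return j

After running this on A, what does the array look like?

pivot=5
j stops at 4 (3), i stops at 0 (5); swap ⇒ [3, 9, 11, 2, 5, 7, 8, 6, 12]
j stops at 3 (2), i stops at 1 (9); swap ⇒ [3, 2, 11, 9, 5, 7, 8, 6, 12]
j stops at 1, i stops at 2; i≥j ⇒ return 1. A=[3, 2, 11, 9, 5, 7, 8, 6, 12]

[3, 2, 11, 9, 5, 7, 8, 6, 12]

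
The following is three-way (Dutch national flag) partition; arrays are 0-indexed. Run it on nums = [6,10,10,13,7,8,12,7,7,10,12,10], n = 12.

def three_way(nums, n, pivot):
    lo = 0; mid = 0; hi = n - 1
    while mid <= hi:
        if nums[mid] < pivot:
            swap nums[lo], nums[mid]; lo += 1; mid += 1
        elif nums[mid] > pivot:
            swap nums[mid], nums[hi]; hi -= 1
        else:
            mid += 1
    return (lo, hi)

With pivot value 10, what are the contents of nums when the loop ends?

[6,7,8,7,7,10,10,10,10,12,12,13]

lo=0 mid=0 hi=11
6<10: swap(0,0), lo=1 mid=1 ⇒ [6,10,10,13,7,8,12,7,7,10,12,10]
10=10: mid=2
10=10: mid=3
13>10: swap(3,11), hi=10 ⇒ [6,10,10,10,7,8,12,7,7,10,12,13]
10=10: mid=4
7<10: swap(1,4), lo=2 mid=5 ⇒ [6,7,10,10,10,8,12,7,7,10,12,13]
8<10: swap(2,5), lo=3 mid=6 ⇒ [6,7,8,10,10,10,12,7,7,10,12,13]
12>10: swap(6,10), hi=9 ⇒ [6,7,8,10,10,10,12,7,7,10,12,13]
12>10: swap(6,9), hi=8 ⇒ [6,7,8,10,10,10,10,7,7,12,12,13]
10=10: mid=7
7<10: swap(3,7), lo=4 mid=8 ⇒ [6,7,8,7,10,10,10,10,7,12,12,13]
7<10: swap(4,8), lo=5 mid=9 ⇒ [6,7,8,7,7,10,10,10,10,12,12,13]
done. lo=5 hi=8; nums=[6,7,8,7,7,10,10,10,10,12,12,13]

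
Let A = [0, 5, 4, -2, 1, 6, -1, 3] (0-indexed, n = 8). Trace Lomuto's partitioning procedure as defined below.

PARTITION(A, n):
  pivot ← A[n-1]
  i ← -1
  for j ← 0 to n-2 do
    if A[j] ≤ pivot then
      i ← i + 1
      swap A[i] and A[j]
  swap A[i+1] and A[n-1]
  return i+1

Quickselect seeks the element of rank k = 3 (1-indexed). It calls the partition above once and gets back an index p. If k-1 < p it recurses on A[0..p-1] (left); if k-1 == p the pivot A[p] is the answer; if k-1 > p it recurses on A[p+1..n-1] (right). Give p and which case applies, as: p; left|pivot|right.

4; left

pivot = A[7] = 3; i = -1
j=0: A[0]=0 ≤ 3 → i=0, swap A[0],A[0] (no change) → [0, 5, 4, -2, 1, 6, -1, 3]
j=1: A[1]=5 > 3 → no swap
j=2: A[2]=4 > 3 → no swap
j=3: A[3]=-2 ≤ 3 → i=1, swap A[1],A[3] → [0, -2, 4, 5, 1, 6, -1, 3]
j=4: A[4]=1 ≤ 3 → i=2, swap A[2],A[4] → [0, -2, 1, 5, 4, 6, -1, 3]
j=5: A[5]=6 > 3 → no swap
j=6: A[6]=-1 ≤ 3 → i=3, swap A[3],A[6] → [0, -2, 1, -1, 4, 6, 5, 3]
final swap A[4],A[7] → [0, -2, 1, -1, 3, 6, 5, 4]; return 4
p = 4; k-1 = 2 < 4 ⇒ left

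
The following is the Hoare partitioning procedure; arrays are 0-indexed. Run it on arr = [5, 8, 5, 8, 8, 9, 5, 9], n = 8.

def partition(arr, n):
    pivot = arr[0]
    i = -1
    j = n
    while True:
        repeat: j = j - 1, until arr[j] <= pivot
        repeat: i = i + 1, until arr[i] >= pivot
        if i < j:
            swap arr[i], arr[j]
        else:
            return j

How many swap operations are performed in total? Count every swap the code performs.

pivot = arr[0] = 5; i = -1, j = 8
j→6 (arr[6]=5≤5), i→0 (arr[0]=5≥5); i<j, swap → [5, 8, 5, 8, 8, 9, 5, 9]
j→2 (arr[2]=5≤5), i→1 (arr[1]=8≥5); i<j, swap → [5, 5, 8, 8, 8, 9, 5, 9]
j→1, i→2; i≥j, return j=1. arr = [5, 5, 8, 8, 8, 9, 5, 9]

2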